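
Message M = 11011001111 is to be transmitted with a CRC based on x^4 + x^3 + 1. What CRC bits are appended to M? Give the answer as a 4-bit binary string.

0111

Append 4 zeros: 110110011110000. Divide by 11001 (XOR where the leading bit is 1):
  pos 0: 11011 XOR 11001 = 00010
  pos 3: 10001 XOR 11001 = 01000
  pos 4: 10001 XOR 11001 = 01000
  pos 5: 10001 XOR 11001 = 01000
  pos 6: 10001 XOR 11001 = 01000
  pos 7: 10000 XOR 11001 = 01001
  pos 8: 10010 XOR 11001 = 01011
  pos 9: 10110 XOR 11001 = 01111
  pos 10: 11110 XOR 11001 = 00111
Remainder (last 4 bits) = 0111. This is the CRC / FCS.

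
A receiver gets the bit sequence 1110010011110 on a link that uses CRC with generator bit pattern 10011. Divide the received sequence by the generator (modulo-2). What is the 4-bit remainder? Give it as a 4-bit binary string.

0000

Modulo-2 division of 1110010011110 by 10011:
  pos 0: 11100 XOR 10011 = 01111
  pos 1: 11111 XOR 10011 = 01100
  pos 2: 11000 XOR 10011 = 01011
  pos 3: 10110 XOR 10011 = 00101
  pos 5: 10111 XOR 10011 = 00100
  pos 7: 10011 XOR 10011 = 00000
Remainder = 0000 (zero — the frame passes the CRC check).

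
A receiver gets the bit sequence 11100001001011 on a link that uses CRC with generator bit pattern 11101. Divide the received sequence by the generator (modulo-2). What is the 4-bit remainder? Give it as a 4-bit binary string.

Modulo-2 division of 11100001001011 by 11101:
  pos 0: 11100 XOR 11101 = 00001
  pos 4: 10010 XOR 11101 = 01111
  pos 5: 11110 XOR 11101 = 00011
  pos 8: 11101 XOR 11101 = 00000
Remainder = 0001 (nonzero — an error is detected).

0001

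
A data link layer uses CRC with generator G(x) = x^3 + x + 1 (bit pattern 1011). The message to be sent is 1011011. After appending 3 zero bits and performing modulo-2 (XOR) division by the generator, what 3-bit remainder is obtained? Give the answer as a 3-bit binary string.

101

Append 3 zeros: 1011011000. Divide by 1011 (XOR where the leading bit is 1):
  pos 0: 1011 XOR 1011 = 0000
  pos 5: 1100 XOR 1011 = 0111
  pos 6: 1110 XOR 1011 = 0101
Remainder (last 3 bits) = 101. This is the CRC / FCS.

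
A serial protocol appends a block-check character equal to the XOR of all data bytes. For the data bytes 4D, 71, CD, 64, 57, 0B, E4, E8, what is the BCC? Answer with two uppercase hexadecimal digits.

XOR the bytes together:
  start with 0x4D
  0x4D ⊕ 0x71 = 0x3C
  0x3C ⊕ 0xCD = 0xF1
  0xF1 ⊕ 0x64 = 0x95
  0x95 ⊕ 0x57 = 0xC2
  0xC2 ⊕ 0x0B = 0xC9
  0xC9 ⊕ 0xE4 = 0x2D
  0x2D ⊕ 0xE8 = 0xC5

C5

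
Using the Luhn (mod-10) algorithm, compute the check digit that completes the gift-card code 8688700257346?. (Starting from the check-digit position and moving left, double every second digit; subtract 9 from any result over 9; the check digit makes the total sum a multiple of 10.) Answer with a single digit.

4

Partial digits right→left: 6 4 3 7 5 2 0 0 7 8 8 6 8
Double every second digit counting from the check-digit position (so the 1st, 3rd, 5th, ... of the partial from the right).
  doubled (with −9 where >9): 3 6 1 0 5 7 7 → sum 29
  kept as-is: 4 7 2 0 8 6 → sum 27
Total = 29 + 27 = 56.
Check digit = (10 − (56 mod 10)) mod 10 = 4.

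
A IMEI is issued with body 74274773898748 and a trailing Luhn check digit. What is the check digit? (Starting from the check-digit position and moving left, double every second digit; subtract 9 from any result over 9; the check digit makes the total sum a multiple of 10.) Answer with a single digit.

5

Partial digits right→left: 8 4 7 8 9 8 3 7 7 4 7 2 4 7
Double every second digit counting from the check-digit position (so the 1st, 3rd, 5th, ... of the partial from the right).
  doubled (with −9 where >9): 7 5 9 6 5 5 8 → sum 45
  kept as-is: 4 8 8 7 4 2 7 → sum 40
Total = 45 + 40 = 85.
Check digit = (10 − (85 mod 10)) mod 10 = 5.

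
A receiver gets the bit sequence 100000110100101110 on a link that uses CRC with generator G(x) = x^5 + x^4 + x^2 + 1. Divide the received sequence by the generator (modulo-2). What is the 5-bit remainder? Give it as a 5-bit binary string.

00000

Modulo-2 division of 100000110100101110 by 110101:
  pos 0: 100000 XOR 110101 = 010101
  pos 1: 101011 XOR 110101 = 011110
  pos 2: 111101 XOR 110101 = 001000
  pos 4: 100001 XOR 110101 = 010100
  pos 5: 101000 XOR 110101 = 011101
  pos 6: 111010 XOR 110101 = 001111
  pos 8: 111110 XOR 110101 = 001011
  pos 10: 101111 XOR 110101 = 011010
  pos 11: 110101 XOR 110101 = 000000
Remainder = 00000 (zero — the frame passes the CRC check).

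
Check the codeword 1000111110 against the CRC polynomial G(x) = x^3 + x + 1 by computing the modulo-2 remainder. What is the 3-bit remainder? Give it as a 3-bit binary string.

000

Modulo-2 division of 1000111110 by 1011:
  pos 0: 1000 XOR 1011 = 0011
  pos 2: 1111 XOR 1011 = 0100
  pos 3: 1001 XOR 1011 = 0010
  pos 5: 1011 XOR 1011 = 0000
Remainder = 000 (zero — the frame passes the CRC check).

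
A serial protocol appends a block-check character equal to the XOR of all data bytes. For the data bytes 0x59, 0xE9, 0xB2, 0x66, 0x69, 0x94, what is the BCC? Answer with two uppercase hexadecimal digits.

XOR the bytes together:
  start with 0x59
  0x59 ⊕ 0xE9 = 0xB0
  0xB0 ⊕ 0xB2 = 0x02
  0x02 ⊕ 0x66 = 0x64
  0x64 ⊕ 0x69 = 0x0D
  0x0D ⊕ 0x94 = 0x99

99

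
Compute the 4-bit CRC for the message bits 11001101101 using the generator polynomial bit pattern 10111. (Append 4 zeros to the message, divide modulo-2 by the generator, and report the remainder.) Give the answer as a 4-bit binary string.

Append 4 zeros: 110011011010000. Divide by 10111 (XOR where the leading bit is 1):
  pos 0: 11001 XOR 10111 = 01110
  pos 1: 11101 XOR 10111 = 01010
  pos 2: 10100 XOR 10111 = 00011
  pos 5: 11110 XOR 10111 = 01001
  pos 6: 10011 XOR 10111 = 00100
  pos 8: 10000 XOR 10111 = 00111
  pos 10: 11100 XOR 10111 = 01011
Remainder (last 4 bits) = 1011. This is the CRC / FCS.

1011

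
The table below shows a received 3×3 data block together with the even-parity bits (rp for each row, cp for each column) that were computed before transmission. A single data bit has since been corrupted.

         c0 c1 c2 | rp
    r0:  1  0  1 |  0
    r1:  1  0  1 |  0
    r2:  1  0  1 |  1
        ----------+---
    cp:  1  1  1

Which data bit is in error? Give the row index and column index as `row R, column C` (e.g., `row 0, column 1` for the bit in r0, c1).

Recompute each row's even parity and compare to rp:
  r0: data parity 0, sent rp 0 → ok
  r1: data parity 0, sent rp 0 → ok
  r2: data parity 0, sent rp 1 → mismatch
Recompute each column's even parity and compare to cp:
  c0: data parity 1, sent cp 1 → ok
  c1: data parity 0, sent cp 1 → mismatch
  c2: data parity 1, sent cp 1 → ok
Exactly one row (r2) and one column (c1) fail → the flipped bit is at their intersection.

row 2, column 1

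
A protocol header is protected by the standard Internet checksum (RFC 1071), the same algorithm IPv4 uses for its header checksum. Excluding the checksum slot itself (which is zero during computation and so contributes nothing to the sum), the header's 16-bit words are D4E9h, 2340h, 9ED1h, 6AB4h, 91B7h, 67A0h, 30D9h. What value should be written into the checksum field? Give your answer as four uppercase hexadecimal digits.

D41E

One's-complement addition (fold any carry out of bit 15 back into bit 0):
  0xD4E9 + 0x2340 = 0x0F829
  0xF829 + 0x9ED1 = 0x196FA → wrap carry → 0x96FB
  0x96FB + 0x6AB4 = 0x101AF → wrap carry → 0x01B0
  0x01B0 + 0x91B7 = 0x09367
  0x9367 + 0x67A0 = 0x0FB07
  0xFB07 + 0x30D9 = 0x12BE0 → wrap carry → 0x2BE1
One's-complement sum = 0x2BE1.
Checksum = ~0x2BE1 & 0xFFFF = 0xD41E.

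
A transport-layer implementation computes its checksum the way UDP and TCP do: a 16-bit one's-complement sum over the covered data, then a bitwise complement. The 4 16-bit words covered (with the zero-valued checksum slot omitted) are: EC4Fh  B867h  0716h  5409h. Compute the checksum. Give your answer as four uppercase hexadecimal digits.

0029

One's-complement addition (fold any carry out of bit 15 back into bit 0):
  0xEC4F + 0xB867 = 0x1A4B6 → wrap carry → 0xA4B7
  0xA4B7 + 0x0716 = 0x0ABCD
  0xABCD + 0x5409 = 0x0FFD6
One's-complement sum = 0xFFD6.
Checksum = ~0xFFD6 & 0xFFFF = 0x0029.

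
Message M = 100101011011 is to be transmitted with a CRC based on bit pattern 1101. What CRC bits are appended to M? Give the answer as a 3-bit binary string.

111

Append 3 zeros: 100101011011000. Divide by 1101 (XOR where the leading bit is 1):
  pos 0: 1001 XOR 1101 = 0100
  pos 1: 1000 XOR 1101 = 0101
  pos 2: 1011 XOR 1101 = 0110
  pos 3: 1100 XOR 1101 = 0001
  pos 6: 1110 XOR 1101 = 0011
  pos 8: 1111 XOR 1101 = 0010
  pos 10: 1000 XOR 1101 = 0101
  pos 11: 1010 XOR 1101 = 0111
Remainder (last 3 bits) = 111. This is the CRC / FCS.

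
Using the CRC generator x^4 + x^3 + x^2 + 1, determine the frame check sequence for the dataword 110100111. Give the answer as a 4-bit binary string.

1010

Append 4 zeros: 1101001110000. Divide by 11101 (XOR where the leading bit is 1):
  pos 0: 11010 XOR 11101 = 00111
  pos 2: 11101 XOR 11101 = 00000
  pos 7: 11000 XOR 11101 = 00101
Remainder (last 4 bits) = 1010. This is the CRC / FCS.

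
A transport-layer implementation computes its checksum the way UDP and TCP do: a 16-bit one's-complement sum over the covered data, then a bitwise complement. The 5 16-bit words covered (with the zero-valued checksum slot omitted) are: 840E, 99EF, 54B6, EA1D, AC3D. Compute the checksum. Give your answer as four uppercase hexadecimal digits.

One's-complement addition (fold any carry out of bit 15 back into bit 0):
  0x840E + 0x99EF = 0x11DFD → wrap carry → 0x1DFE
  0x1DFE + 0x54B6 = 0x072B4
  0x72B4 + 0xEA1D = 0x15CD1 → wrap carry → 0x5CD2
  0x5CD2 + 0xAC3D = 0x1090F → wrap carry → 0x0910
One's-complement sum = 0x0910.
Checksum = ~0x0910 & 0xFFFF = 0xF6EF.

F6EF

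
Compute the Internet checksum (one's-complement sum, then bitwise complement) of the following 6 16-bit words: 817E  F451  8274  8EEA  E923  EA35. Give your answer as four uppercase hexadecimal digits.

One's-complement addition (fold any carry out of bit 15 back into bit 0):
  0x817E + 0xF451 = 0x175CF → wrap carry → 0x75D0
  0x75D0 + 0x8274 = 0x0F844
  0xF844 + 0x8EEA = 0x1872E → wrap carry → 0x872F
  0x872F + 0xE923 = 0x17052 → wrap carry → 0x7053
  0x7053 + 0xEA35 = 0x15A88 → wrap carry → 0x5A89
One's-complement sum = 0x5A89.
Checksum = ~0x5A89 & 0xFFFF = 0xA576.

A576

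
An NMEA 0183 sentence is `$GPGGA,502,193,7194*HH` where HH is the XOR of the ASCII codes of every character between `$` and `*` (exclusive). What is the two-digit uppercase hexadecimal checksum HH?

XOR the ASCII codes of the payload characters:
  'G' = 0x47 → acc = 0x47
  'P' = 0x50 → acc = 0x17
  'G' = 0x47 → acc = 0x50
  'G' = 0x47 → acc = 0x17
  'A' = 0x41 → acc = 0x56
  ',' = 0x2C → acc = 0x7A
  '5' = 0x35 → acc = 0x4F
  '0' = 0x30 → acc = 0x7F
  '2' = 0x32 → acc = 0x4D
  ',' = 0x2C → acc = 0x61
  '1' = 0x31 → acc = 0x50
  '9' = 0x39 → acc = 0x69
  '3' = 0x33 → acc = 0x5A
  ',' = 0x2C → acc = 0x76
  '7' = 0x37 → acc = 0x41
  '1' = 0x31 → acc = 0x70
  '9' = 0x39 → acc = 0x49
  '4' = 0x34 → acc = 0x7D
Checksum = 0x7D.

7D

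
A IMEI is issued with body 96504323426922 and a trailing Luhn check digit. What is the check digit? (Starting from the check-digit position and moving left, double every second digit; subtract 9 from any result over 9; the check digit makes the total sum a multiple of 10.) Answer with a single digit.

Partial digits right→left: 2 2 9 6 2 4 3 2 3 4 0 5 6 9
Double every second digit counting from the check-digit position (so the 1st, 3rd, 5th, ... of the partial from the right).
  doubled (with −9 where >9): 4 9 4 6 6 0 3 → sum 32
  kept as-is: 2 6 4 2 4 5 9 → sum 32
Total = 32 + 32 = 64.
Check digit = (10 − (64 mod 10)) mod 10 = 6.

6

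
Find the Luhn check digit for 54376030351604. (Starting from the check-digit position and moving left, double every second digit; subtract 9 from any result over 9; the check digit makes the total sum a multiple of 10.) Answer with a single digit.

Partial digits right→left: 4 0 6 1 5 3 0 3 0 6 7 3 4 5
Double every second digit counting from the check-digit position (so the 1st, 3rd, 5th, ... of the partial from the right).
  doubled (with −9 where >9): 8 3 1 0 0 5 8 → sum 25
  kept as-is: 0 1 3 3 6 3 5 → sum 21
Total = 25 + 21 = 46.
Check digit = (10 − (46 mod 10)) mod 10 = 4.

4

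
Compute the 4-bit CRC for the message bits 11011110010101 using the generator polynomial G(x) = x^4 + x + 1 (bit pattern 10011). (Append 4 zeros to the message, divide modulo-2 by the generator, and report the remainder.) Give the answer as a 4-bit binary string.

Append 4 zeros: 110111100101010000. Divide by 10011 (XOR where the leading bit is 1):
  pos 0: 11011 XOR 10011 = 01000
  pos 1: 10001 XOR 10011 = 00010
  pos 4: 10100 XOR 10011 = 00111
  pos 6: 11110 XOR 10011 = 01101
  pos 7: 11011 XOR 10011 = 01000
  pos 8: 10000 XOR 10011 = 00011
  pos 11: 11100 XOR 10011 = 01111
  pos 12: 11110 XOR 10011 = 01101
  pos 13: 11010 XOR 10011 = 01001
Remainder (last 4 bits) = 1001. This is the CRC / FCS.

1001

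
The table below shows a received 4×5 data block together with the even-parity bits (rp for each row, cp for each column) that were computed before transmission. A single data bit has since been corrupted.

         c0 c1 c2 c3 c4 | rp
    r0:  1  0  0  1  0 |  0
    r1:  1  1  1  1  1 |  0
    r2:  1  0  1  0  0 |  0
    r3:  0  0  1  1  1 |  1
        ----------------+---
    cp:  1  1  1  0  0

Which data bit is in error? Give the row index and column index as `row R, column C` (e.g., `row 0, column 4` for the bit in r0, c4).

Recompute each row's even parity and compare to rp:
  r0: data parity 0, sent rp 0 → ok
  r1: data parity 1, sent rp 0 → mismatch
  r2: data parity 0, sent rp 0 → ok
  r3: data parity 1, sent rp 1 → ok
Recompute each column's even parity and compare to cp:
  c0: data parity 1, sent cp 1 → ok
  c1: data parity 1, sent cp 1 → ok
  c2: data parity 1, sent cp 1 → ok
  c3: data parity 1, sent cp 0 → mismatch
  c4: data parity 0, sent cp 0 → ok
Exactly one row (r1) and one column (c3) fail → the flipped bit is at their intersection.

row 1, column 3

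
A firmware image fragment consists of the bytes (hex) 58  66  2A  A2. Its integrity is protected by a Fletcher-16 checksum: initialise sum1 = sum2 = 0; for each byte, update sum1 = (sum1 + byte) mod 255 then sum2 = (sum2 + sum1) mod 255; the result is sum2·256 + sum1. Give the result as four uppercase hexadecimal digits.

8B8B

Running sums (mod 255):
  after byte 0 (58): sum1=88, sum2=88
  after byte 1 (66): sum1=190, sum2=23
  after byte 2 (2A): sum1=232, sum2=0
  after byte 3 (A2): sum1=139, sum2=139
Checksum = sum2·256 + sum1 = 139·256 + 139 = 35723 = 0x8B8B.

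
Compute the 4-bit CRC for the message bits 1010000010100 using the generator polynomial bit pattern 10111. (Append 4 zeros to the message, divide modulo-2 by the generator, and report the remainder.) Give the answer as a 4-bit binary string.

1100

Append 4 zeros: 10100000101000000. Divide by 10111 (XOR where the leading bit is 1):
  pos 0: 10100 XOR 10111 = 00011
  pos 3: 11000 XOR 10111 = 01111
  pos 4: 11111 XOR 10111 = 01000
  pos 5: 10000 XOR 10111 = 00111
  pos 7: 11110 XOR 10111 = 01001
  pos 8: 10010 XOR 10111 = 00101
  pos 10: 10100 XOR 10111 = 00011
Remainder (last 4 bits) = 1100. This is the CRC / FCS.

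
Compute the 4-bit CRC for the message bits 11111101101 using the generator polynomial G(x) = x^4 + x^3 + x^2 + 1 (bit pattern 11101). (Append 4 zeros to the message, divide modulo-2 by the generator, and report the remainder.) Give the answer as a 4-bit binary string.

1011

Append 4 zeros: 111111011010000. Divide by 11101 (XOR where the leading bit is 1):
  pos 0: 11111 XOR 11101 = 00010
  pos 3: 10101 XOR 11101 = 01000
  pos 4: 10001 XOR 11101 = 01100
  pos 5: 11000 XOR 11101 = 00101
  pos 7: 10110 XOR 11101 = 01011
  pos 8: 10110 XOR 11101 = 01011
  pos 9: 10110 XOR 11101 = 01011
  pos 10: 10110 XOR 11101 = 01011
Remainder (last 4 bits) = 1011. This is the CRC / FCS.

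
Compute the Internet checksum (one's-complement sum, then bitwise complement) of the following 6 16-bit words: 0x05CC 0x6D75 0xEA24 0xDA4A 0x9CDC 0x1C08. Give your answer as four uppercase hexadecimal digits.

0F6A

One's-complement addition (fold any carry out of bit 15 back into bit 0):
  0x05CC + 0x6D75 = 0x07341
  0x7341 + 0xEA24 = 0x15D65 → wrap carry → 0x5D66
  0x5D66 + 0xDA4A = 0x137B0 → wrap carry → 0x37B1
  0x37B1 + 0x9CDC = 0x0D48D
  0xD48D + 0x1C08 = 0x0F095
One's-complement sum = 0xF095.
Checksum = ~0xF095 & 0xFFFF = 0x0F6A.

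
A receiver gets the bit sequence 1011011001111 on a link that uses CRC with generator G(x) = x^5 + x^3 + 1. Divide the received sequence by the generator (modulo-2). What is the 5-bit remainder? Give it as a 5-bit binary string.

00000

Modulo-2 division of 1011011001111 by 101001:
  pos 0: 101101 XOR 101001 = 000100
  pos 3: 100100 XOR 101001 = 001101
  pos 5: 110111 XOR 101001 = 011110
  pos 6: 111101 XOR 101001 = 010100
  pos 7: 101001 XOR 101001 = 000000
Remainder = 00000 (zero — the frame passes the CRC check).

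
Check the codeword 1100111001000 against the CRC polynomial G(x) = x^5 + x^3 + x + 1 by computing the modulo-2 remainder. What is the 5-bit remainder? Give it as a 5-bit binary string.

Modulo-2 division of 1100111001000 by 101011:
  pos 0: 110011 XOR 101011 = 011000
  pos 1: 110001 XOR 101011 = 011010
  pos 2: 110100 XOR 101011 = 011111
  pos 3: 111110 XOR 101011 = 010101
  pos 4: 101011 XOR 101011 = 000000
Remainder = 00000 (zero — the frame passes the CRC check).

00000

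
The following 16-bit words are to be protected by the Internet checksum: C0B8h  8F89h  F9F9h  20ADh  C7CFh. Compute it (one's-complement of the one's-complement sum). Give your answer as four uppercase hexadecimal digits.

CD46

One's-complement addition (fold any carry out of bit 15 back into bit 0):
  0xC0B8 + 0x8F89 = 0x15041 → wrap carry → 0x5042
  0x5042 + 0xF9F9 = 0x14A3B → wrap carry → 0x4A3C
  0x4A3C + 0x20AD = 0x06AE9
  0x6AE9 + 0xC7CF = 0x132B8 → wrap carry → 0x32B9
One's-complement sum = 0x32B9.
Checksum = ~0x32B9 & 0xFFFF = 0xCD46.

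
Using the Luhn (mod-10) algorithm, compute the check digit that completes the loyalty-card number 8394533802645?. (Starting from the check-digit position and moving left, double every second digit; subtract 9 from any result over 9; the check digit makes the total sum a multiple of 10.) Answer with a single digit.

Partial digits right→left: 5 4 6 2 0 8 3 3 5 4 9 3 8
Double every second digit counting from the check-digit position (so the 1st, 3rd, 5th, ... of the partial from the right).
  doubled (with −9 where >9): 1 3 0 6 1 9 7 → sum 27
  kept as-is: 4 2 8 3 4 3 → sum 24
Total = 27 + 24 = 51.
Check digit = (10 − (51 mod 10)) mod 10 = 9.

9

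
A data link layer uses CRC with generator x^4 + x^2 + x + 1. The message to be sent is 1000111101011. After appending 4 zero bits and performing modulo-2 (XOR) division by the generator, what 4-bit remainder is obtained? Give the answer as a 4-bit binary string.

1001

Append 4 zeros: 10001111010110000. Divide by 10111 (XOR where the leading bit is 1):
  pos 0: 10001 XOR 10111 = 00110
  pos 2: 11011 XOR 10111 = 01100
  pos 3: 11001 XOR 10111 = 01110
  pos 4: 11100 XOR 10111 = 01011
  pos 5: 10111 XOR 10111 = 00000
  pos 11: 11000 XOR 10111 = 01111
  pos 12: 11110 XOR 10111 = 01001
Remainder (last 4 bits) = 1001. This is the CRC / FCS.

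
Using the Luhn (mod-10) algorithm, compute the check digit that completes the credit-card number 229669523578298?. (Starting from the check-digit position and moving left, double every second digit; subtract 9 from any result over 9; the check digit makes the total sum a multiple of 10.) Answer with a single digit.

Partial digits right→left: 8 9 2 8 7 5 3 2 5 9 6 6 9 2 2
Double every second digit counting from the check-digit position (so the 1st, 3rd, 5th, ... of the partial from the right).
  doubled (with −9 where >9): 7 4 5 6 1 3 9 4 → sum 39
  kept as-is: 9 8 5 2 9 6 2 → sum 41
Total = 39 + 41 = 80.
Check digit = (10 − (80 mod 10)) mod 10 = 0.

0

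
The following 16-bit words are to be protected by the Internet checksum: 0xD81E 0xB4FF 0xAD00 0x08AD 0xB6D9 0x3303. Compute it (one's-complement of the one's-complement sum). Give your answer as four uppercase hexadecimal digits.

D356

One's-complement addition (fold any carry out of bit 15 back into bit 0):
  0xD81E + 0xB4FF = 0x18D1D → wrap carry → 0x8D1E
  0x8D1E + 0xAD00 = 0x13A1E → wrap carry → 0x3A1F
  0x3A1F + 0x08AD = 0x042CC
  0x42CC + 0xB6D9 = 0x0F9A5
  0xF9A5 + 0x3303 = 0x12CA8 → wrap carry → 0x2CA9
One's-complement sum = 0x2CA9.
Checksum = ~0x2CA9 & 0xFFFF = 0xD356.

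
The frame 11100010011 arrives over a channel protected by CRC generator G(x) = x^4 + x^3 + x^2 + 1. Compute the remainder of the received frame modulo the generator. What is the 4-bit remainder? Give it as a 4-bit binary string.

0000

Modulo-2 division of 11100010011 by 11101:
  pos 0: 11100 XOR 11101 = 00001
  pos 4: 10100 XOR 11101 = 01001
  pos 5: 10011 XOR 11101 = 01110
  pos 6: 11101 XOR 11101 = 00000
Remainder = 0000 (zero — the frame passes the CRC check).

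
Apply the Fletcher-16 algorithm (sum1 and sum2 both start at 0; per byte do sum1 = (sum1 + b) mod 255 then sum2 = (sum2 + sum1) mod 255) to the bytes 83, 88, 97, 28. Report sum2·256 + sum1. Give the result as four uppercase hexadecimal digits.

3529

Running sums (mod 255):
  after byte 0 (83): sum1=83, sum2=83
  after byte 1 (88): sum1=171, sum2=254
  after byte 2 (97): sum1=13, sum2=12
  after byte 3 (28): sum1=41, sum2=53
Checksum = sum2·256 + sum1 = 53·256 + 41 = 13609 = 0x3529.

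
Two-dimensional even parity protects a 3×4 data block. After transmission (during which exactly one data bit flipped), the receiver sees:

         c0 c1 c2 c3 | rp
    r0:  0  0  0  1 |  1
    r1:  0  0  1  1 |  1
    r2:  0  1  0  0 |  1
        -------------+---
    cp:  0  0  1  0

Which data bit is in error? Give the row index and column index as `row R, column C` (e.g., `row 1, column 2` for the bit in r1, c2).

row 1, column 1

Recompute each row's even parity and compare to rp:
  r0: data parity 1, sent rp 1 → ok
  r1: data parity 0, sent rp 1 → mismatch
  r2: data parity 1, sent rp 1 → ok
Recompute each column's even parity and compare to cp:
  c0: data parity 0, sent cp 0 → ok
  c1: data parity 1, sent cp 0 → mismatch
  c2: data parity 1, sent cp 1 → ok
  c3: data parity 0, sent cp 0 → ok
Exactly one row (r1) and one column (c1) fail → the flipped bit is at their intersection.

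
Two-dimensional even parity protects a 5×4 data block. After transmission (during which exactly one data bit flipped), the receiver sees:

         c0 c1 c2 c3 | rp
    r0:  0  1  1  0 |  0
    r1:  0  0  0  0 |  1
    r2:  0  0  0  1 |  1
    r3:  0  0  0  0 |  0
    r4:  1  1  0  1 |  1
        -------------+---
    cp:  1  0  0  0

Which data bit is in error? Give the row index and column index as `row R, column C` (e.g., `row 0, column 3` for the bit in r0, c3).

row 1, column 2

Recompute each row's even parity and compare to rp:
  r0: data parity 0, sent rp 0 → ok
  r1: data parity 0, sent rp 1 → mismatch
  r2: data parity 1, sent rp 1 → ok
  r3: data parity 0, sent rp 0 → ok
  r4: data parity 1, sent rp 1 → ok
Recompute each column's even parity and compare to cp:
  c0: data parity 1, sent cp 1 → ok
  c1: data parity 0, sent cp 0 → ok
  c2: data parity 1, sent cp 0 → mismatch
  c3: data parity 0, sent cp 0 → ok
Exactly one row (r1) and one column (c2) fail → the flipped bit is at their intersection.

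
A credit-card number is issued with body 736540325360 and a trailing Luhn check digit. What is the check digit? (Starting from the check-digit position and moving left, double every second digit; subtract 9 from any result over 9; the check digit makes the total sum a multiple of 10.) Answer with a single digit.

2

Partial digits right→left: 0 6 3 5 2 3 0 4 5 6 3 7
Double every second digit counting from the check-digit position (so the 1st, 3rd, 5th, ... of the partial from the right).
  doubled (with −9 where >9): 0 6 4 0 1 6 → sum 17
  kept as-is: 6 5 3 4 6 7 → sum 31
Total = 17 + 31 = 48.
Check digit = (10 − (48 mod 10)) mod 10 = 2.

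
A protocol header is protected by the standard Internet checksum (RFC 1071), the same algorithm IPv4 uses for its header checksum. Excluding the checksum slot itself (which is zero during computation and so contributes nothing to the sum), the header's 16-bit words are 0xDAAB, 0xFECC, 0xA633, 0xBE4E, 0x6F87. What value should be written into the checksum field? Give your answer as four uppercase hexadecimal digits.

One's-complement addition (fold any carry out of bit 15 back into bit 0):
  0xDAAB + 0xFECC = 0x1D977 → wrap carry → 0xD978
  0xD978 + 0xA633 = 0x17FAB → wrap carry → 0x7FAC
  0x7FAC + 0xBE4E = 0x13DFA → wrap carry → 0x3DFB
  0x3DFB + 0x6F87 = 0x0AD82
One's-complement sum = 0xAD82.
Checksum = ~0xAD82 & 0xFFFF = 0x527D.

527D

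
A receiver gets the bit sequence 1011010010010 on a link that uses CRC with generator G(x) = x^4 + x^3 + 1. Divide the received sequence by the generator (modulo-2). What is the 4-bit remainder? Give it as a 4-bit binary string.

0000

Modulo-2 division of 1011010010010 by 11001:
  pos 0: 10110 XOR 11001 = 01111
  pos 1: 11111 XOR 11001 = 00110
  pos 3: 11000 XOR 11001 = 00001
  pos 7: 11001 XOR 11001 = 00000
Remainder = 0000 (zero — the frame passes the CRC check).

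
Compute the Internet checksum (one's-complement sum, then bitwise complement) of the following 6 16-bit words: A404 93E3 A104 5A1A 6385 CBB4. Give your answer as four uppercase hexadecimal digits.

One's-complement addition (fold any carry out of bit 15 back into bit 0):
  0xA404 + 0x93E3 = 0x137E7 → wrap carry → 0x37E8
  0x37E8 + 0xA104 = 0x0D8EC
  0xD8EC + 0x5A1A = 0x13306 → wrap carry → 0x3307
  0x3307 + 0x6385 = 0x0968C
  0x968C + 0xCBB4 = 0x16240 → wrap carry → 0x6241
One's-complement sum = 0x6241.
Checksum = ~0x6241 & 0xFFFF = 0x9DBE.

9DBE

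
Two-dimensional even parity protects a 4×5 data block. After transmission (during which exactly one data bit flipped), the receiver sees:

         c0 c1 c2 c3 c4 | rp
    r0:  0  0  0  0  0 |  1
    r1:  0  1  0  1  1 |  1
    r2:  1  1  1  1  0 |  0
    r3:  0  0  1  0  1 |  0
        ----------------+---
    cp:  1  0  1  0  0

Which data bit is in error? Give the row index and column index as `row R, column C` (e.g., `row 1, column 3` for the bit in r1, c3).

row 0, column 2

Recompute each row's even parity and compare to rp:
  r0: data parity 0, sent rp 1 → mismatch
  r1: data parity 1, sent rp 1 → ok
  r2: data parity 0, sent rp 0 → ok
  r3: data parity 0, sent rp 0 → ok
Recompute each column's even parity and compare to cp:
  c0: data parity 1, sent cp 1 → ok
  c1: data parity 0, sent cp 0 → ok
  c2: data parity 0, sent cp 1 → mismatch
  c3: data parity 0, sent cp 0 → ok
  c4: data parity 0, sent cp 0 → ok
Exactly one row (r0) and one column (c2) fail → the flipped bit is at their intersection.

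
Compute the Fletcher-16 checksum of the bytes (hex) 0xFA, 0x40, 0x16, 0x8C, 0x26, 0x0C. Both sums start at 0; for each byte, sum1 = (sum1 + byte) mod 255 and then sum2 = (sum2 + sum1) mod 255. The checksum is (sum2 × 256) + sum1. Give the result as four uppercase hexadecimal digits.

7910

Running sums (mod 255):
  after byte 0 (0xFA): sum1=250, sum2=250
  after byte 1 (0x40): sum1=59, sum2=54
  after byte 2 (0x16): sum1=81, sum2=135
  after byte 3 (0x8C): sum1=221, sum2=101
  after byte 4 (0x26): sum1=4, sum2=105
  after byte 5 (0x0C): sum1=16, sum2=121
Checksum = sum2·256 + sum1 = 121·256 + 16 = 30992 = 0x7910.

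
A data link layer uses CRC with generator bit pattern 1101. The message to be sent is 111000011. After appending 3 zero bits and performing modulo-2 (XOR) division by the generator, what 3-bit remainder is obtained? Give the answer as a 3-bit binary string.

100

Append 3 zeros: 111000011000. Divide by 1101 (XOR where the leading bit is 1):
  pos 0: 1110 XOR 1101 = 0011
  pos 2: 1100 XOR 1101 = 0001
  pos 5: 1011 XOR 1101 = 0110
  pos 6: 1100 XOR 1101 = 0001
Remainder (last 3 bits) = 100. This is the CRC / FCS.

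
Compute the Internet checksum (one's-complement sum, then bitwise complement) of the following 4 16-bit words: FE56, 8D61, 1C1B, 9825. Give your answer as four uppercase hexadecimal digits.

C006

One's-complement addition (fold any carry out of bit 15 back into bit 0):
  0xFE56 + 0x8D61 = 0x18BB7 → wrap carry → 0x8BB8
  0x8BB8 + 0x1C1B = 0x0A7D3
  0xA7D3 + 0x9825 = 0x13FF8 → wrap carry → 0x3FF9
One's-complement sum = 0x3FF9.
Checksum = ~0x3FF9 & 0xFFFF = 0xC006.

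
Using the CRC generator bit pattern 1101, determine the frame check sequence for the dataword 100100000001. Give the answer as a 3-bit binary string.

Append 3 zeros: 100100000001000. Divide by 1101 (XOR where the leading bit is 1):
  pos 0: 1001 XOR 1101 = 0100
  pos 1: 1000 XOR 1101 = 0101
  pos 2: 1010 XOR 1101 = 0111
  pos 3: 1110 XOR 1101 = 0011
  pos 5: 1100 XOR 1101 = 0001
  pos 8: 1001 XOR 1101 = 0100
  pos 9: 1000 XOR 1101 = 0101
  pos 10: 1010 XOR 1101 = 0111
  pos 11: 1110 XOR 1101 = 0011
Remainder (last 3 bits) = 011. This is the CRC / FCS.

011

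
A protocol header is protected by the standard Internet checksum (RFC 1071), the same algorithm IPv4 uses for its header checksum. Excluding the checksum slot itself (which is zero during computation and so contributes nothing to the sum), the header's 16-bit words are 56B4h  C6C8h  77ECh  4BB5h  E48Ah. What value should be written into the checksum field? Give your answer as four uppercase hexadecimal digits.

3A56

One's-complement addition (fold any carry out of bit 15 back into bit 0):
  0x56B4 + 0xC6C8 = 0x11D7C → wrap carry → 0x1D7D
  0x1D7D + 0x77EC = 0x09569
  0x9569 + 0x4BB5 = 0x0E11E
  0xE11E + 0xE48A = 0x1C5A8 → wrap carry → 0xC5A9
One's-complement sum = 0xC5A9.
Checksum = ~0xC5A9 & 0xFFFF = 0x3A56.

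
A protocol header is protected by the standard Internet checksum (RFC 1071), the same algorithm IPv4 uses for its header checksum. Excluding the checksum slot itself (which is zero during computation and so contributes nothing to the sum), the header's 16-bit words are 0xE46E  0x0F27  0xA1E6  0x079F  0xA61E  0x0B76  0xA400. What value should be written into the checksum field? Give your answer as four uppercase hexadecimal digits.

0D4F

One's-complement addition (fold any carry out of bit 15 back into bit 0):
  0xE46E + 0x0F27 = 0x0F395
  0xF395 + 0xA1E6 = 0x1957B → wrap carry → 0x957C
  0x957C + 0x079F = 0x09D1B
  0x9D1B + 0xA61E = 0x14339 → wrap carry → 0x433A
  0x433A + 0x0B76 = 0x04EB0
  0x4EB0 + 0xA400 = 0x0F2B0
One's-complement sum = 0xF2B0.
Checksum = ~0xF2B0 & 0xFFFF = 0x0D4F.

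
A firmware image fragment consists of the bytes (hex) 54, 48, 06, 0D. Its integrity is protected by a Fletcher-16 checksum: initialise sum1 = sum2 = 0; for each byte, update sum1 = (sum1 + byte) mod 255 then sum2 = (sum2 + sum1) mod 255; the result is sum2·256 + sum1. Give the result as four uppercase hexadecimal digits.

43AF

Running sums (mod 255):
  after byte 0 (54): sum1=84, sum2=84
  after byte 1 (48): sum1=156, sum2=240
  after byte 2 (06): sum1=162, sum2=147
  after byte 3 (0D): sum1=175, sum2=67
Checksum = sum2·256 + sum1 = 67·256 + 175 = 17327 = 0x43AF.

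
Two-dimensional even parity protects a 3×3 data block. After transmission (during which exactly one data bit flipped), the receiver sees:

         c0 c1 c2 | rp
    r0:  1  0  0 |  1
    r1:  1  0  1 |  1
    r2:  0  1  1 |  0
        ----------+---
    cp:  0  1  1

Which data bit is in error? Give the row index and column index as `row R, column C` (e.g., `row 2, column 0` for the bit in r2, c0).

Recompute each row's even parity and compare to rp:
  r0: data parity 1, sent rp 1 → ok
  r1: data parity 0, sent rp 1 → mismatch
  r2: data parity 0, sent rp 0 → ok
Recompute each column's even parity and compare to cp:
  c0: data parity 0, sent cp 0 → ok
  c1: data parity 1, sent cp 1 → ok
  c2: data parity 0, sent cp 1 → mismatch
Exactly one row (r1) and one column (c2) fail → the flipped bit is at their intersection.

row 1, column 2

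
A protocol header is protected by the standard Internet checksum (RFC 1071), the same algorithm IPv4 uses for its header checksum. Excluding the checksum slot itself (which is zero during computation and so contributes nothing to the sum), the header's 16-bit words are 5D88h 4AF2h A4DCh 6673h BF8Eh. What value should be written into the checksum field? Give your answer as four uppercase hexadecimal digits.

One's-complement addition (fold any carry out of bit 15 back into bit 0):
  0x5D88 + 0x4AF2 = 0x0A87A
  0xA87A + 0xA4DC = 0x14D56 → wrap carry → 0x4D57
  0x4D57 + 0x6673 = 0x0B3CA
  0xB3CA + 0xBF8E = 0x17358 → wrap carry → 0x7359
One's-complement sum = 0x7359.
Checksum = ~0x7359 & 0xFFFF = 0x8CA6.

8CA6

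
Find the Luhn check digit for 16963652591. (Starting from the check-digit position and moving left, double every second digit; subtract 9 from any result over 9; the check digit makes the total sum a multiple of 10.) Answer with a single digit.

Partial digits right→left: 1 9 5 2 5 6 3 6 9 6 1
Double every second digit counting from the check-digit position (so the 1st, 3rd, 5th, ... of the partial from the right).
  doubled (with −9 where >9): 2 1 1 6 9 2 → sum 21
  kept as-is: 9 2 6 6 6 → sum 29
Total = 21 + 29 = 50.
Check digit = (10 − (50 mod 10)) mod 10 = 0.

0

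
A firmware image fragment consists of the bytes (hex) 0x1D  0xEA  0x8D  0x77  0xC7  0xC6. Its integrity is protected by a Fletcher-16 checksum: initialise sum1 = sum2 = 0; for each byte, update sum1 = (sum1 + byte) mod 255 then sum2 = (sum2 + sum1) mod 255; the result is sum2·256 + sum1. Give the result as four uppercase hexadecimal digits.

Running sums (mod 255):
  after byte 0 (0x1D): sum1=29, sum2=29
  after byte 1 (0xEA): sum1=8, sum2=37
  after byte 2 (0x8D): sum1=149, sum2=186
  after byte 3 (0x77): sum1=13, sum2=199
  after byte 4 (0xC7): sum1=212, sum2=156
  after byte 5 (0xC6): sum1=155, sum2=56
Checksum = sum2·256 + sum1 = 56·256 + 155 = 14491 = 0x389B.

389B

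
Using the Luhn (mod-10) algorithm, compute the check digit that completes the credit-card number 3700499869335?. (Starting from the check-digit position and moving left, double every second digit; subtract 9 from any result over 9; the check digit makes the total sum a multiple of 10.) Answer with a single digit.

Partial digits right→left: 5 3 3 9 6 8 9 9 4 0 0 7 3
Double every second digit counting from the check-digit position (so the 1st, 3rd, 5th, ... of the partial from the right).
  doubled (with −9 where >9): 1 6 3 9 8 0 6 → sum 33
  kept as-is: 3 9 8 9 0 7 → sum 36
Total = 33 + 36 = 69.
Check digit = (10 − (69 mod 10)) mod 10 = 1.

1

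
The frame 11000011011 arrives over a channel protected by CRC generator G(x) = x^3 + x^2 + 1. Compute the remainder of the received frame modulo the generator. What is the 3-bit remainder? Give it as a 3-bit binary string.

000

Modulo-2 division of 11000011011 by 1101:
  pos 0: 1100 XOR 1101 = 0001
  pos 3: 1001 XOR 1101 = 0100
  pos 4: 1001 XOR 1101 = 0100
  pos 5: 1000 XOR 1101 = 0101
  pos 6: 1011 XOR 1101 = 0110
  pos 7: 1101 XOR 1101 = 0000
Remainder = 000 (zero — the frame passes the CRC check).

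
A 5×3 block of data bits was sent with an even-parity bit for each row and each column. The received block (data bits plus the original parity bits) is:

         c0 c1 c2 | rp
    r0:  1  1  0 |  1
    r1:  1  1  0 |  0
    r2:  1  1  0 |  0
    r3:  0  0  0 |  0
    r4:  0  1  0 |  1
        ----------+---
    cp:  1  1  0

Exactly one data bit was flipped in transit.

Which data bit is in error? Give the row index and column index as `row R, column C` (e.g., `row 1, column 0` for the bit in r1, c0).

Recompute each row's even parity and compare to rp:
  r0: data parity 0, sent rp 1 → mismatch
  r1: data parity 0, sent rp 0 → ok
  r2: data parity 0, sent rp 0 → ok
  r3: data parity 0, sent rp 0 → ok
  r4: data parity 1, sent rp 1 → ok
Recompute each column's even parity and compare to cp:
  c0: data parity 1, sent cp 1 → ok
  c1: data parity 0, sent cp 1 → mismatch
  c2: data parity 0, sent cp 0 → ok
Exactly one row (r0) and one column (c1) fail → the flipped bit is at their intersection.

row 0, column 1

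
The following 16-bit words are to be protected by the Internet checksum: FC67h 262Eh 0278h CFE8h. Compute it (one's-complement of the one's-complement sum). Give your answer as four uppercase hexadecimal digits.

0B09

One's-complement addition (fold any carry out of bit 15 back into bit 0):
  0xFC67 + 0x262E = 0x12295 → wrap carry → 0x2296
  0x2296 + 0x0278 = 0x0250E
  0x250E + 0xCFE8 = 0x0F4F6
One's-complement sum = 0xF4F6.
Checksum = ~0xF4F6 & 0xFFFF = 0x0B09.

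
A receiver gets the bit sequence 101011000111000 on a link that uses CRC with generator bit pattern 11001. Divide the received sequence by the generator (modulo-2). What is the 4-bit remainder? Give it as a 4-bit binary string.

Modulo-2 division of 101011000111000 by 11001:
  pos 0: 10101 XOR 11001 = 01100
  pos 1: 11001 XOR 11001 = 00000
  pos 9: 11100 XOR 11001 = 00101
Remainder = 1010 (nonzero — an error is detected).

1010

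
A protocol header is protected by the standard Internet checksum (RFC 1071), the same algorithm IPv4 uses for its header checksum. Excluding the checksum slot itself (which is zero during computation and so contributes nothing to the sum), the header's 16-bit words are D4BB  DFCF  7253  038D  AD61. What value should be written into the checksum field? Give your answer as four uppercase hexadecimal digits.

One's-complement addition (fold any carry out of bit 15 back into bit 0):
  0xD4BB + 0xDFCF = 0x1B48A → wrap carry → 0xB48B
  0xB48B + 0x7253 = 0x126DE → wrap carry → 0x26DF
  0x26DF + 0x038D = 0x02A6C
  0x2A6C + 0xAD61 = 0x0D7CD
One's-complement sum = 0xD7CD.
Checksum = ~0xD7CD & 0xFFFF = 0x2832.

2832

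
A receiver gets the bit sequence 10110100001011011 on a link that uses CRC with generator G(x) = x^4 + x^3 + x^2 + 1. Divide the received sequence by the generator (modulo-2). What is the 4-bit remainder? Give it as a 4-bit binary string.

1110

Modulo-2 division of 10110100001011011 by 11101:
  pos 0: 10110 XOR 11101 = 01011
  pos 1: 10111 XOR 11101 = 01010
  pos 2: 10100 XOR 11101 = 01001
  pos 3: 10010 XOR 11101 = 01111
  pos 4: 11110 XOR 11101 = 00011
  pos 7: 11010 XOR 11101 = 00111
  pos 9: 11111 XOR 11101 = 00010
  pos 12: 10011 XOR 11101 = 01110
Remainder = 1110 (nonzero — an error is detected).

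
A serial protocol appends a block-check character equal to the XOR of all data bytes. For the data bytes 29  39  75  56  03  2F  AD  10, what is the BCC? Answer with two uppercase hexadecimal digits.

A2

XOR the bytes together:
  start with 0x29
  0x29 ⊕ 0x39 = 0x10
  0x10 ⊕ 0x75 = 0x65
  0x65 ⊕ 0x56 = 0x33
  0x33 ⊕ 0x03 = 0x30
  0x30 ⊕ 0x2F = 0x1F
  0x1F ⊕ 0xAD = 0xB2
  0xB2 ⊕ 0x10 = 0xA2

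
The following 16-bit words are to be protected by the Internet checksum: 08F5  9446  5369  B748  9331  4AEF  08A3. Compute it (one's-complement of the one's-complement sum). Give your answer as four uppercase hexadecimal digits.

714E

One's-complement addition (fold any carry out of bit 15 back into bit 0):
  0x08F5 + 0x9446 = 0x09D3B
  0x9D3B + 0x5369 = 0x0F0A4
  0xF0A4 + 0xB748 = 0x1A7EC → wrap carry → 0xA7ED
  0xA7ED + 0x9331 = 0x13B1E → wrap carry → 0x3B1F
  0x3B1F + 0x4AEF = 0x0860E
  0x860E + 0x08A3 = 0x08EB1
One's-complement sum = 0x8EB1.
Checksum = ~0x8EB1 & 0xFFFF = 0x714E.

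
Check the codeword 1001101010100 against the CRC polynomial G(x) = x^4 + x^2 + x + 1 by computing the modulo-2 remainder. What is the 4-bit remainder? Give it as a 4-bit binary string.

Modulo-2 division of 1001101010100 by 10111:
  pos 0: 10011 XOR 10111 = 00100
  pos 2: 10001 XOR 10111 = 00110
  pos 4: 11001 XOR 10111 = 01110
  pos 5: 11100 XOR 10111 = 01011
  pos 6: 10111 XOR 10111 = 00000
Remainder = 0000 (zero — the frame passes the CRC check).

0000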